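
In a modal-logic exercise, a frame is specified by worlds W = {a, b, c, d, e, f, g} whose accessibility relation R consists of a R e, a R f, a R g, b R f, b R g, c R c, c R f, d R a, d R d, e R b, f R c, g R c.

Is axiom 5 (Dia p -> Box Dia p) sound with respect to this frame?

No

Axiom 5 corresponds to the accessibility relation being Euclidean.
Euclidean: no — a R e and a R f, but not e R f.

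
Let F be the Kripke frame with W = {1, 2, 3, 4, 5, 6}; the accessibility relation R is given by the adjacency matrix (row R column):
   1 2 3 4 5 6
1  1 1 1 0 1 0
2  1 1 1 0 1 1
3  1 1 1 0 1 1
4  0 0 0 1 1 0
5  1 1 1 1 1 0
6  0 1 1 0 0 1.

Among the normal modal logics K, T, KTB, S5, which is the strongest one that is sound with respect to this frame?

KTB

Reflexive (axiom T): yes — every world is R-related to itself.
Symmetric (axiom B): yes — every pair in R has its reverse in R.
Euclidean (axiom 5): no — 2 R 1 and 2 R 6, but not 1 R 6.
So F validates K, T, KTB; S5 would additionally require R to be Euclidean. The strongest is KTB.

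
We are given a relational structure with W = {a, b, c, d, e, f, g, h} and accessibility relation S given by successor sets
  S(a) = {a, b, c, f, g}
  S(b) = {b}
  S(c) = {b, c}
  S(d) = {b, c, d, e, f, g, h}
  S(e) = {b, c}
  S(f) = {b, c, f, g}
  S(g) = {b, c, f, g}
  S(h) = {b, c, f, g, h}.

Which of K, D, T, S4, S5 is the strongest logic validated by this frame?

Serial (axiom D): yes — every world has a successor (e.g. a S a).
Reflexive (axiom T): no — e is not related to itself.
Transitive (axiom 4): yes — every two-step S-path is closed by a direct edge.
Euclidean (axiom 5): no — a S b and a S c, but not b S c.
So F validates K, D; T would additionally require S to be reflexive. The strongest is D.

D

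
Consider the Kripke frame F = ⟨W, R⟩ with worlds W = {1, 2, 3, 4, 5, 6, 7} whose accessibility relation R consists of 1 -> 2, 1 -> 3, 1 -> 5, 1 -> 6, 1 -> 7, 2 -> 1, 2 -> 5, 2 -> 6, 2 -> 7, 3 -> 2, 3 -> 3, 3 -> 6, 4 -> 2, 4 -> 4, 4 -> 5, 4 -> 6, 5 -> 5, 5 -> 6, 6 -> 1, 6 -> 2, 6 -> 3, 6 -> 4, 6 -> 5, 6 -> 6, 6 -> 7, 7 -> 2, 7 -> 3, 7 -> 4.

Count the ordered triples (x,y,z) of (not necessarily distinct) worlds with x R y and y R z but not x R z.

36

Enumerating: (1,2,1), (1,6,1), (1,6,4), (1,7,4), (2,1,2), (2,1,3), (2,6,2), (2,6,3), (2,6,4), (2,7,2), (2,7,3), (2,7,4), … and 24 more.
Total: 36.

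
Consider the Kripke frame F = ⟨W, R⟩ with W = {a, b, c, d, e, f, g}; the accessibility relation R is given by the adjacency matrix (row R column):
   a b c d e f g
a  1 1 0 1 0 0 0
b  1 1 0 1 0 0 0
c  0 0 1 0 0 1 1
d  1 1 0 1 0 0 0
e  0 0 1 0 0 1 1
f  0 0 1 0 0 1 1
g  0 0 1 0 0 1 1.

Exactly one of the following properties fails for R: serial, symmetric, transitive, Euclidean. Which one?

symmetric

Serial: yes — every world has a successor (e.g. a R a).
Symmetric: no — e R c but not c R e.
Transitive: yes — every two-step R-path is closed by a direct edge.
Euclidean: yes — any two successors of a common world are R-related.
Only symmetric fails.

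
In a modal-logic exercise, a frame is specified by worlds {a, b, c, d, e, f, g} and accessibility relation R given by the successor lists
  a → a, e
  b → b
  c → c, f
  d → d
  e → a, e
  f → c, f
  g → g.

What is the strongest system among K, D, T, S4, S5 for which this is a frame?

S5

Serial (axiom D): yes — every world has a successor (e.g. a R a).
Reflexive (axiom T): yes — every world is R-related to itself.
Transitive (axiom 4): yes — every two-step R-path is closed by a direct edge.
Euclidean (axiom 5): yes — any two successors of a common world are R-related.
So F validates K, D, T, S4, S5. The strongest is S5.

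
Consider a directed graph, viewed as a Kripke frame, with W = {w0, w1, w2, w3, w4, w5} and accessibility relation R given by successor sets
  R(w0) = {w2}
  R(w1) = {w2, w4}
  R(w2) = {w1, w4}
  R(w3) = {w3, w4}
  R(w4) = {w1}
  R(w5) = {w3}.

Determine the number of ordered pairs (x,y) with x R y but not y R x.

4

Enumerating: (w0,w2), (w2,w4), (w3,w4), (w5,w3).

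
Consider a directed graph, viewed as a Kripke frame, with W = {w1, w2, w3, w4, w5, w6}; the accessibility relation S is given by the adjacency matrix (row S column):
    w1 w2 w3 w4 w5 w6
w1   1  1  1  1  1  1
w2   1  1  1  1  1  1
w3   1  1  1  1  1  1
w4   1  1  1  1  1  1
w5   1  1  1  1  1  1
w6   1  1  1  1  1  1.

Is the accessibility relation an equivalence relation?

Yes

Reflexive: yes — every world is S-related to itself.
Symmetric: yes — every pair in S has its reverse in S.
Transitive: yes — every two-step S-path is closed by a direct edge.
So S is an equivalence relation.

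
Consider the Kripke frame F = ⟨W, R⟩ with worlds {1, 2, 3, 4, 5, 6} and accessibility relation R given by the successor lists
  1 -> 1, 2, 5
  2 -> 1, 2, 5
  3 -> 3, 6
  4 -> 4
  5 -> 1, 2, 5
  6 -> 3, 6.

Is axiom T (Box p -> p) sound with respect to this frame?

By correspondence theory, T is valid on a frame iff R is reflexive.
Reflexive: yes — every world is R-related to itself.

Yes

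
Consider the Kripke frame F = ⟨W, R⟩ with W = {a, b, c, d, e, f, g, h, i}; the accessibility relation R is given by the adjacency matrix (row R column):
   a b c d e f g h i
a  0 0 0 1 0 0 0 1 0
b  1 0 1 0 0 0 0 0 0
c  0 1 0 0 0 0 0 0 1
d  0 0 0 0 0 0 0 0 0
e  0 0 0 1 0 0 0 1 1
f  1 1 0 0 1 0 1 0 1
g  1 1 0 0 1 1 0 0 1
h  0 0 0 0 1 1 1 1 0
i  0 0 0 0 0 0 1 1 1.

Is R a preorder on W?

Reflexive: no — a is not related to itself.
Transitive: no — a R h and h R e, but not a R e.
So R is not a preorder.

No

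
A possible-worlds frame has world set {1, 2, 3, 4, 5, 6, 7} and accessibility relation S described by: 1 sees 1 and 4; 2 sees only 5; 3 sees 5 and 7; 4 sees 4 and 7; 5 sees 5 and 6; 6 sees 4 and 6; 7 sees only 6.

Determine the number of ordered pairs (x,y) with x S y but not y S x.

8

Enumerating: (1,4), (2,5), (3,5), (3,7), (4,7), (5,6), (6,4), (7,6).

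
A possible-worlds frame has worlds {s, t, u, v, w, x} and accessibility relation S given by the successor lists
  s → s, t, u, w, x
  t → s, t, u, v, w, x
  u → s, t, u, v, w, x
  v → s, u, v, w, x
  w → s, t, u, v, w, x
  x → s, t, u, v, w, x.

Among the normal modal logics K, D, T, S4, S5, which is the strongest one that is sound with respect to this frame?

T

Serial (axiom D): yes — every world has a successor (e.g. s S s).
Reflexive (axiom T): yes — every world is S-related to itself.
Transitive (axiom 4): no — s S t and t S v, but not s S v.
Euclidean (axiom 5): no — t S s and t S v, but not s S v.
So F validates K, D, T; S4 would additionally require S to be transitive. The strongest is T.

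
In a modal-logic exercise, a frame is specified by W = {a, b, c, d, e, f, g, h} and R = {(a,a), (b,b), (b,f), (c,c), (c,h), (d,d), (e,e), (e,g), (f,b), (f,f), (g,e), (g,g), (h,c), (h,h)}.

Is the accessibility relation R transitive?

Transitive: yes — every two-step R-path is closed by a direct edge.

Yes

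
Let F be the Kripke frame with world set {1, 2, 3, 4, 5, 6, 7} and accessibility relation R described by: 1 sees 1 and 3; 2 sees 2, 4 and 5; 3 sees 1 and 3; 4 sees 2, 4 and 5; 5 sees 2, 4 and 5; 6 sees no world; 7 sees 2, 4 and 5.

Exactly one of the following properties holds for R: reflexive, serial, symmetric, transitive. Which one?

transitive

Reflexive: no — 6 is not related to itself.
Serial: no — 6 has no R-successor.
Symmetric: no — 7 R 2 but not 2 R 7.
Transitive: yes — every two-step R-path is closed by a direct edge.
Only transitive holds.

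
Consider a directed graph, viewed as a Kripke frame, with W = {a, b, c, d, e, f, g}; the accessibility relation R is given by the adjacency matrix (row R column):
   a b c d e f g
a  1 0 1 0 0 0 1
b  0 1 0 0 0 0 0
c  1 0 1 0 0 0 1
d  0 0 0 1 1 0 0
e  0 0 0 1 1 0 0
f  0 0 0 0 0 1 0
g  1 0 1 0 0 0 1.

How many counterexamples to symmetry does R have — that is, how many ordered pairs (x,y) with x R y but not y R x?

R is symmetric; there are no such tuples.

0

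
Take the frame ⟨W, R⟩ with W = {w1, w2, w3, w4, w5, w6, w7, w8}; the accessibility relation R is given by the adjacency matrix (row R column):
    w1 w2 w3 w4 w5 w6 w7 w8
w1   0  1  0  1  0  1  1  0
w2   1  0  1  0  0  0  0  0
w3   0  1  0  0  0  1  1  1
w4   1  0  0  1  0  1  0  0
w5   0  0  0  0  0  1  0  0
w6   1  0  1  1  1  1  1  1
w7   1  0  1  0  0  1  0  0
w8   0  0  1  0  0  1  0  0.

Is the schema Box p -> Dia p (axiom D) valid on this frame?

Yes

Axiom D corresponds to the accessibility relation being serial.
Serial: yes — every world has a successor (e.g. w1 R w2).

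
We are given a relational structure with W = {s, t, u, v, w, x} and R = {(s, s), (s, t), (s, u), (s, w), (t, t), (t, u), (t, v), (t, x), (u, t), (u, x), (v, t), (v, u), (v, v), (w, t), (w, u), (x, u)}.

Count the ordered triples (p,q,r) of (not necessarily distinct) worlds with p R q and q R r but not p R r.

13

Enumerating: (s,t,v), (s,t,x), (s,u,x), (u,t,u), (u,t,v), (u,x,u), (v,t,x), (v,u,x), (w,t,v), (w,t,x), (w,u,x), (x,u,t), (x,u,x).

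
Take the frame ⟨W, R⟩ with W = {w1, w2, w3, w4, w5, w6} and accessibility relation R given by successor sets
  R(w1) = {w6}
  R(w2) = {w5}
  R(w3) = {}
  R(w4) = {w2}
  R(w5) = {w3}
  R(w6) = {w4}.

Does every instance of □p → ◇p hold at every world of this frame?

Axiom D corresponds to the accessibility relation being serial.
Serial: no — w3 has no R-successor.

No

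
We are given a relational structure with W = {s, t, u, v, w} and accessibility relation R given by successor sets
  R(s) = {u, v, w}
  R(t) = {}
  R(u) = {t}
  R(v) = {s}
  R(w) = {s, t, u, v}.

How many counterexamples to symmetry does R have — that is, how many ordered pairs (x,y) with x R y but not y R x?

5

Enumerating: (s,u), (u,t), (w,t), (w,u), (w,v).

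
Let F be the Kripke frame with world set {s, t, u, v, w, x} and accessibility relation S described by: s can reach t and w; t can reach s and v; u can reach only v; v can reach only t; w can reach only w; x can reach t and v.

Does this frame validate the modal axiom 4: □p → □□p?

By correspondence theory, 4 is valid on a frame iff S is transitive.
Transitive: no — s S t and t S v, but not s S v.

No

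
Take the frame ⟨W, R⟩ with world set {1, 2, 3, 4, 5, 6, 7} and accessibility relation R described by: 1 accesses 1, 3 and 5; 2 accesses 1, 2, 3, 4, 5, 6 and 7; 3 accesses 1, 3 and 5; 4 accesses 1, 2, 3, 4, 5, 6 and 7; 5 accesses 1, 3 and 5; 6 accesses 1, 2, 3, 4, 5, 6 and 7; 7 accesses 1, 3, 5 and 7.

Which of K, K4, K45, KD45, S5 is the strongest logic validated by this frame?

Transitive (axiom 4): yes — every two-step R-path is closed by a direct edge.
Euclidean (axiom 5): no — 2 R 1 and 2 R 4, but not 1 R 4.
Serial (axiom D): yes — every world has a successor (e.g. 1 R 1).
Reflexive (axiom T): yes — every world is R-related to itself.
So F validates K, K4; K45 would additionally require R to be Euclidean. The strongest is K4.

K4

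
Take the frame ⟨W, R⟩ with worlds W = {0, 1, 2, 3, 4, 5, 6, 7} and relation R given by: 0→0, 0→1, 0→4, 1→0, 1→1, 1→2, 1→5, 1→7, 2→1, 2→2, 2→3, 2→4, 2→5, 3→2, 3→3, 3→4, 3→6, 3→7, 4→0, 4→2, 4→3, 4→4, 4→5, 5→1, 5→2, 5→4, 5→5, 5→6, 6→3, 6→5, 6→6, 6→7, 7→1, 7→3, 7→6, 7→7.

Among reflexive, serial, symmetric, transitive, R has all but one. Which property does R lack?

Reflexive: yes — every world is R-related to itself.
Serial: yes — every world has a successor (e.g. 0 R 0).
Symmetric: yes — every pair in R has its reverse in R.
Transitive: no — 0 R 1 and 1 R 2, but not 0 R 2.
Only transitive fails.

transitive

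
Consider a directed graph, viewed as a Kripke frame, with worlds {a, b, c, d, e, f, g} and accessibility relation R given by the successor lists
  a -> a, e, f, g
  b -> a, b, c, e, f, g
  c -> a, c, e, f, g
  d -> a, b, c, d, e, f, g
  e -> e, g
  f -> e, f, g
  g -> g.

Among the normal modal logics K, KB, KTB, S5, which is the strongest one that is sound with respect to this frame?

Symmetric (axiom B): no — a R e but not e R a.
Reflexive (axiom T): yes — every world is R-related to itself.
Euclidean (axiom 5): no — a R e and a R f, but not e R f.
So F validates K; KB would additionally require R to be symmetric. The strongest is K.

K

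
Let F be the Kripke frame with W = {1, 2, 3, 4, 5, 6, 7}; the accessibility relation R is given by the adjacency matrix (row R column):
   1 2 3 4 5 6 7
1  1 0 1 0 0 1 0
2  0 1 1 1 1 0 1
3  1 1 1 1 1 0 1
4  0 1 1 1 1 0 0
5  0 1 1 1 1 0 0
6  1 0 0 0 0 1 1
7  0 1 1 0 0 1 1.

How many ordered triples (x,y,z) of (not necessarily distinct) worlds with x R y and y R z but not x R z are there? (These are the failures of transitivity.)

Enumerating: (1,3,2), (1,3,4), (1,3,5), (1,3,7), (1,6,7), (2,3,1), (2,7,6), (3,1,6), (3,7,6), (4,2,7), (4,3,1), (4,3,7), … and 12 more.
Total: 24.

24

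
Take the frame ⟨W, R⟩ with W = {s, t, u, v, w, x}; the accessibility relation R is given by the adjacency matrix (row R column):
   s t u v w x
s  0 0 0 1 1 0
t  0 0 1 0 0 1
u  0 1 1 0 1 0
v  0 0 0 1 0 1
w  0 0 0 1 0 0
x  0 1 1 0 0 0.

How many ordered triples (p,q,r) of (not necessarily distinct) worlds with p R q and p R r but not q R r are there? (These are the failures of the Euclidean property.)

12

Enumerating: (s,v,w), (s,w,w), (t,u,x), (t,x,x), (u,t,t), (u,t,w), (u,w,t), (u,w,u), (u,w,w), (v,x,v), (v,x,x), (x,t,t).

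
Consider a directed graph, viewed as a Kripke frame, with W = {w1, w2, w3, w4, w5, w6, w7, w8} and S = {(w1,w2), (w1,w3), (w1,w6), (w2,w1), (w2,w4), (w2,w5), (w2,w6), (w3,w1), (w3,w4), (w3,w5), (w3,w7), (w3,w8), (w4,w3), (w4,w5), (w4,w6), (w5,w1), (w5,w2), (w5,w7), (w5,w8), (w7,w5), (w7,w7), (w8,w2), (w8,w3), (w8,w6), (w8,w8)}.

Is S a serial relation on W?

No

Serial: no — w6 has no S-successor.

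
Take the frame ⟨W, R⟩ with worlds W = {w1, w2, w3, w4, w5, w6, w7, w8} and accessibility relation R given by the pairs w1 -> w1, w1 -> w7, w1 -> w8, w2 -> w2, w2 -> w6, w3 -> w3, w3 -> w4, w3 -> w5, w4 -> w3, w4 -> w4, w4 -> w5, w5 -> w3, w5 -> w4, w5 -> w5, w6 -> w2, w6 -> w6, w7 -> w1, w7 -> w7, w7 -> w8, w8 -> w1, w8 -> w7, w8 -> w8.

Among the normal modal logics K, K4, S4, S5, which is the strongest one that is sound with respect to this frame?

S5

Transitive (axiom 4): yes — every two-step R-path is closed by a direct edge.
Reflexive (axiom T): yes — every world is R-related to itself.
Euclidean (axiom 5): yes — any two successors of a common world are R-related.
So F validates K, K4, S4, S5. The strongest is S5.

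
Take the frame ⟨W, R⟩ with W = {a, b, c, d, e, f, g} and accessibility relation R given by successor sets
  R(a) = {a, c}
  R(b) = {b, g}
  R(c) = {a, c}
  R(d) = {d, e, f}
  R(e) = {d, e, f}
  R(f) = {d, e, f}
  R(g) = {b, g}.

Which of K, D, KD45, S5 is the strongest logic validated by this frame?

S5

Serial (axiom D): yes — every world has a successor (e.g. a R a).
Euclidean (axiom 5): yes — any two successors of a common world are R-related.
Transitive (axiom 4): yes — every two-step R-path is closed by a direct edge.
Reflexive (axiom T): yes — every world is R-related to itself.
So F validates K, D, KD45, S5. The strongest is S5.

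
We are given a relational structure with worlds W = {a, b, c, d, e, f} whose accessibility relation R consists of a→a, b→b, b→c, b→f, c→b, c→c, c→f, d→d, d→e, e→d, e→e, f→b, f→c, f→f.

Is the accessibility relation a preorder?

Reflexive: yes — every world is R-related to itself.
Transitive: yes — every two-step R-path is closed by a direct edge.
So R is a preorder.

Yes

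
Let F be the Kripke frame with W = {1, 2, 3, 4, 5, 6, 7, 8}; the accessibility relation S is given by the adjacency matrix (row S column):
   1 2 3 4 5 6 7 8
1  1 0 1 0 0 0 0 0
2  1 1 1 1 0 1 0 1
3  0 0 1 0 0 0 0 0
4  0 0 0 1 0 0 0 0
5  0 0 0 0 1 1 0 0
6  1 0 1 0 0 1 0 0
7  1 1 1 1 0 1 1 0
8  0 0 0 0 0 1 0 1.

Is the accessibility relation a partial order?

Reflexive: yes — every world is S-related to itself.
Transitive: no — 5 S 6 and 6 S 1, but not 5 S 1.
Antisymmetric: yes — no distinct pair is related both ways.
So S is not a partial order.

No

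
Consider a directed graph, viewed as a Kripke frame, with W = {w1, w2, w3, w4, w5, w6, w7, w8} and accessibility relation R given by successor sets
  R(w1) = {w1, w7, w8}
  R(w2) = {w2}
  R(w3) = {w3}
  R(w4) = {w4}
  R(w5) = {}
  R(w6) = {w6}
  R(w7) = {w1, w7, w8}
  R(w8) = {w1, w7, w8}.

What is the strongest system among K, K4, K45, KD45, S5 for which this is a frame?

Transitive (axiom 4): yes — every two-step R-path is closed by a direct edge.
Euclidean (axiom 5): yes — any two successors of a common world are R-related.
Serial (axiom D): no — w5 has no R-successor.
Reflexive (axiom T): no — w5 is not related to itself.
So F validates K, K4, K45; KD45 would additionally require R to be serial. The strongest is K45.

K45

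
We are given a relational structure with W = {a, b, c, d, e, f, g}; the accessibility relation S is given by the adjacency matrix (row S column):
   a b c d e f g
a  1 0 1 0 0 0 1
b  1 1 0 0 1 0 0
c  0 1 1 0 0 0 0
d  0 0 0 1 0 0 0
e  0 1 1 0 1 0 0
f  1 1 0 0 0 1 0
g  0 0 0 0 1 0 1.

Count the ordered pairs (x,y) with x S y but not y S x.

Enumerating: (a,c), (a,g), (b,a), (c,b), (e,c), (f,a), (f,b), (g,e).

8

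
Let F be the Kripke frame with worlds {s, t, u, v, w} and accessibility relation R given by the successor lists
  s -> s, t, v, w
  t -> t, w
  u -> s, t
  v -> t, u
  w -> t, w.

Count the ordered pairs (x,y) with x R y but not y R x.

7

Enumerating: (s,t), (s,v), (s,w), (u,s), (u,t), (v,t), (v,u).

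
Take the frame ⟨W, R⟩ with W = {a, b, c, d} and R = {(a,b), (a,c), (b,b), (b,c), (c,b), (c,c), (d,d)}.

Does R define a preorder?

No

Reflexive: no — a is not related to itself.
Transitive: yes — every two-step R-path is closed by a direct edge.
So R is not a preorder.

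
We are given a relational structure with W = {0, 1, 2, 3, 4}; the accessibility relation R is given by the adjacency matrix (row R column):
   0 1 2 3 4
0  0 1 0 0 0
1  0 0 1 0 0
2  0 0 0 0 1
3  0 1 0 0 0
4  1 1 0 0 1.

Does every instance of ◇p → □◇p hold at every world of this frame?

Axiom 5 corresponds to the accessibility relation being Euclidean.
Euclidean: no — 4 R 1 and 4 R 0, but not 1 R 0.

No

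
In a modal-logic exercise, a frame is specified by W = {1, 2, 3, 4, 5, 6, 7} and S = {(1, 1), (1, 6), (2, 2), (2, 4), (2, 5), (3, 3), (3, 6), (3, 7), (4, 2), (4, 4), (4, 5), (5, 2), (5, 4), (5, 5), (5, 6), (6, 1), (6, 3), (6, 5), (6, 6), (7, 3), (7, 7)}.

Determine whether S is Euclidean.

Euclidean: no — 3 S 6 and 3 S 7, but not 6 S 7.

No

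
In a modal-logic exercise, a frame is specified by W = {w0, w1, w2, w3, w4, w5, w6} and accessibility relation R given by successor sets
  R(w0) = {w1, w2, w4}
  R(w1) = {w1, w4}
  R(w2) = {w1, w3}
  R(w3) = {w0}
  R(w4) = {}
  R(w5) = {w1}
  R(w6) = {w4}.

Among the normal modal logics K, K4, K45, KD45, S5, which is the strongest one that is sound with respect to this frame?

K

Transitive (axiom 4): no — w0 R w2 and w2 R w3, but not w0 R w3.
Euclidean (axiom 5): no — w0 R w1 and w0 R w2, but not w1 R w2.
Serial (axiom D): no — w4 has no R-successor.
Reflexive (axiom T): no — w0 is not related to itself.
So F validates K; K4 would additionally require R to be transitive. The strongest is K.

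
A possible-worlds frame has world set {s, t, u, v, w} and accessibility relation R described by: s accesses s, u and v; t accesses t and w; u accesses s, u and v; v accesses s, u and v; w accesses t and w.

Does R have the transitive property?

Transitive: yes — every two-step R-path is closed by a direct edge.

Yes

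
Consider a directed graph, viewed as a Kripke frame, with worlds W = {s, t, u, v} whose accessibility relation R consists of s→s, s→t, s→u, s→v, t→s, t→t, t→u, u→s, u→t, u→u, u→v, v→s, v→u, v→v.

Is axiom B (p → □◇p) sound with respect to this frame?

By correspondence theory, B is valid on a frame iff R is symmetric.
Symmetric: yes — every pair in R has its reverse in R.

Yes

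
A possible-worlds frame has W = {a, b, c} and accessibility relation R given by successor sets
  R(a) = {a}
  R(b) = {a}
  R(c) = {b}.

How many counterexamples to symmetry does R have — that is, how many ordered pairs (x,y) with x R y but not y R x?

Enumerating: (b,a), (c,b).

2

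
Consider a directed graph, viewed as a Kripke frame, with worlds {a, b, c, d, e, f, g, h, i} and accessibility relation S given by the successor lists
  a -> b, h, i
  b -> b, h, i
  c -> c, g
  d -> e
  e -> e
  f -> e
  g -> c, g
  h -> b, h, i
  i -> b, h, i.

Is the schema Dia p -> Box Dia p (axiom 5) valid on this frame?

By correspondence theory, 5 is valid on a frame iff S is Euclidean.
Euclidean: yes — any two successors of a common world are S-related.

Yes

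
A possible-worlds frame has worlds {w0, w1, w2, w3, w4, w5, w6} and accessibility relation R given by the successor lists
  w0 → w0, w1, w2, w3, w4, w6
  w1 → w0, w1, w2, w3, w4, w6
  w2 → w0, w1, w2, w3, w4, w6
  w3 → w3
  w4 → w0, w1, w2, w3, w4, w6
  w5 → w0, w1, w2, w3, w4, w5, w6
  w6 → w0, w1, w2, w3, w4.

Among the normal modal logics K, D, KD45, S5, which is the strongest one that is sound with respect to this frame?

D

Serial (axiom D): yes — every world has a successor (e.g. w0 R w0).
Euclidean (axiom 5): no — w0 R w3 and w0 R w1, but not w3 R w1.
Transitive (axiom 4): no — w6 R w0 and w0 R w6, but not w6 R w6.
Reflexive (axiom T): no — w6 is not related to itself.
So F validates K, D; KD45 would additionally require R to be Euclidean and transitive. The strongest is D.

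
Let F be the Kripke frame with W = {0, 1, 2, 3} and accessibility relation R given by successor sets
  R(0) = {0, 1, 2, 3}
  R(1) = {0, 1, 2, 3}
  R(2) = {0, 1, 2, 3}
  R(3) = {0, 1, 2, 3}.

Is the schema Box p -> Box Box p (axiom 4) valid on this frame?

Yes

Axiom 4 corresponds to the accessibility relation being transitive.
Transitive: yes — every two-step R-path is closed by a direct edge.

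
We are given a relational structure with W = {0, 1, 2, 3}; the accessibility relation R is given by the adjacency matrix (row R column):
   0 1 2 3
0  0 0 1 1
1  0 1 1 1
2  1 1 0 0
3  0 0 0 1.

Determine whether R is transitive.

No

Transitive: no — 0 R 2 and 2 R 1, but not 0 R 1.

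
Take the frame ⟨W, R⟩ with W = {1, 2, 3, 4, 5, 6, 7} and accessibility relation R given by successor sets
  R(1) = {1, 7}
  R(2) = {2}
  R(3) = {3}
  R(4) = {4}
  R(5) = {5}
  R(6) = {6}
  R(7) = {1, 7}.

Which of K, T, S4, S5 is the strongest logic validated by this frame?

S5

Reflexive (axiom T): yes — every world is R-related to itself.
Transitive (axiom 4): yes — every two-step R-path is closed by a direct edge.
Euclidean (axiom 5): yes — any two successors of a common world are R-related.
So F validates K, T, S4, S5. The strongest is S5.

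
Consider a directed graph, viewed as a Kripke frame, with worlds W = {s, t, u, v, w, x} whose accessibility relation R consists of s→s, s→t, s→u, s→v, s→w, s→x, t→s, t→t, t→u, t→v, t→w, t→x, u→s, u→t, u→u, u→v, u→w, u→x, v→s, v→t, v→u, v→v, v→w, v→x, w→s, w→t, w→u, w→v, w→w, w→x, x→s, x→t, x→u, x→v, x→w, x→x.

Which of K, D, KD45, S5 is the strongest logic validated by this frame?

Serial (axiom D): yes — every world has a successor (e.g. s R s).
Euclidean (axiom 5): yes — any two successors of a common world are R-related.
Transitive (axiom 4): yes — every two-step R-path is closed by a direct edge.
Reflexive (axiom T): yes — every world is R-related to itself.
So F validates K, D, KD45, S5. The strongest is S5.

S5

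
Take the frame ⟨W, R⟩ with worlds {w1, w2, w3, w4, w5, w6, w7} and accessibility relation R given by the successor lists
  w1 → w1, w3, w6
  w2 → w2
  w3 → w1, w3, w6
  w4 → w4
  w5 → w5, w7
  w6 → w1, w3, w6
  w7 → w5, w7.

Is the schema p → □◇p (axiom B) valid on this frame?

Yes

The schema B characterises exactly the symmetric frames.
Symmetric: yes — every pair in R has its reverse in R.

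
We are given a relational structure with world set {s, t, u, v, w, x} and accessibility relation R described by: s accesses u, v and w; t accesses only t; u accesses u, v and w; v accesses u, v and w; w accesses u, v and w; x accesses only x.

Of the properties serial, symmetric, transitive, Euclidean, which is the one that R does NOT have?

symmetric

Serial: yes — every world has a successor (e.g. s R u).
Symmetric: no — s R u but not u R s.
Transitive: yes — every two-step R-path is closed by a direct edge.
Euclidean: yes — any two successors of a common world are R-related.
Only symmetric fails.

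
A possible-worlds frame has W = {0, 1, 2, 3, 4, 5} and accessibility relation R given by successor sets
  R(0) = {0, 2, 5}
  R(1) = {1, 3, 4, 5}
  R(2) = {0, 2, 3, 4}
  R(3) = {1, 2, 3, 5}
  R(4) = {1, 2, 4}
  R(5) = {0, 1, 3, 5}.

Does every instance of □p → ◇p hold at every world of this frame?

The schema D characterises exactly the serial frames.
Serial: yes — every world has a successor (e.g. 0 R 0).

Yes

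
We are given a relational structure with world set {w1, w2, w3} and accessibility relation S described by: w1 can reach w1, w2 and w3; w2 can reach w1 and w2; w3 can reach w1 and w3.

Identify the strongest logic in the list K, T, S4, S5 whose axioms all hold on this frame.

T

Reflexive (axiom T): yes — every world is S-related to itself.
Transitive (axiom 4): no — w2 S w1 and w1 S w3, but not w2 S w3.
Euclidean (axiom 5): no — w1 S w2 and w1 S w3, but not w2 S w3.
So F validates K, T; S4 would additionally require S to be transitive. The strongest is T.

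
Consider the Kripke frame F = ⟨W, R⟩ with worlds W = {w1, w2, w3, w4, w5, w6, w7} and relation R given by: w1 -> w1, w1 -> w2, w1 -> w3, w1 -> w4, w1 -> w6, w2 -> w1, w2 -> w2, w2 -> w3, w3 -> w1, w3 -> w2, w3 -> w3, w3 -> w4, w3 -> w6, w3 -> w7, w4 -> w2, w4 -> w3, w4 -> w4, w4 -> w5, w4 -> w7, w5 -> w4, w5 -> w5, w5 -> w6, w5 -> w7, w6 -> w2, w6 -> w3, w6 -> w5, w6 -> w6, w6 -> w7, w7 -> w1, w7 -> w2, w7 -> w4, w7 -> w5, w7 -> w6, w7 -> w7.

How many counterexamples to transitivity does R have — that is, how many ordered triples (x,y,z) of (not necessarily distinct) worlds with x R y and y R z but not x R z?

35

Enumerating: (w1,w3,w7), (w1,w4,w5), (w1,w4,w7), (w1,w6,w5), (w1,w6,w7), (w2,w1,w4), (w2,w1,w6), (w2,w3,w4), (w2,w3,w6), (w2,w3,w7), (w3,w4,w5), (w3,w6,w5), … and 23 more.
Total: 35.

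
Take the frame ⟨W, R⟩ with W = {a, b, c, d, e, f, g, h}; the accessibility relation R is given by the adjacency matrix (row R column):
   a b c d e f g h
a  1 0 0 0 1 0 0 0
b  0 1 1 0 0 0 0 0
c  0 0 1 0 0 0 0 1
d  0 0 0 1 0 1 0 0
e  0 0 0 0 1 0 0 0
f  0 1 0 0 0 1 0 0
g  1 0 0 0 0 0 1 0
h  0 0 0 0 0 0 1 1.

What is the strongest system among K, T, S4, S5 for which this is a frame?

Reflexive (axiom T): yes — every world is R-related to itself.
Transitive (axiom 4): no — b R c and c R h, but not b R h.
Euclidean (axiom 5): no — a R e and a R a, but not e R a.
So F validates K, T; S4 would additionally require R to be transitive. The strongest is T.

T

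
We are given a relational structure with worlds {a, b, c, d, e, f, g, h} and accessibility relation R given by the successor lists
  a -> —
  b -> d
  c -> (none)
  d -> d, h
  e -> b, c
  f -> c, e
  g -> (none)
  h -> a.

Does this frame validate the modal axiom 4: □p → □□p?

The schema 4 characterises exactly the transitive frames.
Transitive: no — b R d and d R h, but not b R h.

No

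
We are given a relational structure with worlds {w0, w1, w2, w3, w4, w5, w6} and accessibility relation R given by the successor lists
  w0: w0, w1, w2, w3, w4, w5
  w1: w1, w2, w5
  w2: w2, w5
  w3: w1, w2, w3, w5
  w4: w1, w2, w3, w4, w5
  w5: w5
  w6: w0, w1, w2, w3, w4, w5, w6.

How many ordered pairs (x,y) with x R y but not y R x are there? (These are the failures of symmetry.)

21

Enumerating: (w0,w1), (w0,w2), (w0,w3), (w0,w4), (w0,w5), (w1,w2), (w1,w5), (w2,w5), (w3,w1), (w3,w2), (w3,w5), (w4,w1), … and 9 more.
Total: 21.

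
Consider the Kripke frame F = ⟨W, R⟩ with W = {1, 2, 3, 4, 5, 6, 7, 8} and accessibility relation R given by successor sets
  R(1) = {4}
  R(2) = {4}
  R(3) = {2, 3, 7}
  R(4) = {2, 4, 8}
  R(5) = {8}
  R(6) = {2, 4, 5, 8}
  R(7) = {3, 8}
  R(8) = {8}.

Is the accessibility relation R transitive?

No

Transitive: no — 1 R 4 and 4 R 2, but not 1 R 2.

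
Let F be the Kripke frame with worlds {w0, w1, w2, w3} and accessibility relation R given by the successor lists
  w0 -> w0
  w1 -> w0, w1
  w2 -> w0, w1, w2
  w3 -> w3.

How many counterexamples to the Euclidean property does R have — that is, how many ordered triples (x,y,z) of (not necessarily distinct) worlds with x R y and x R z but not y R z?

Enumerating: (w1,w0,w1), (w2,w0,w1), (w2,w0,w2), (w2,w1,w2).

4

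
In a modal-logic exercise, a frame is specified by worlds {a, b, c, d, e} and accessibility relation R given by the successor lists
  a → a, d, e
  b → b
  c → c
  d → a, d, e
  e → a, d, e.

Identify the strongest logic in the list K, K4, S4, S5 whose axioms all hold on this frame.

S5

Transitive (axiom 4): yes — every two-step R-path is closed by a direct edge.
Reflexive (axiom T): yes — every world is R-related to itself.
Euclidean (axiom 5): yes — any two successors of a common world are R-related.
So F validates K, K4, S4, S5. The strongest is S5.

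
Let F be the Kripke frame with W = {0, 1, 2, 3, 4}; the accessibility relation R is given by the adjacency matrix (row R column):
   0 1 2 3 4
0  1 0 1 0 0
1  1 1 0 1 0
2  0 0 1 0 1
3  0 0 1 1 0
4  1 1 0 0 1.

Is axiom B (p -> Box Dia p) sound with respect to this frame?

No

By correspondence theory, B is valid on a frame iff R is symmetric.
Symmetric: no — 0 R 2 but not 2 R 0.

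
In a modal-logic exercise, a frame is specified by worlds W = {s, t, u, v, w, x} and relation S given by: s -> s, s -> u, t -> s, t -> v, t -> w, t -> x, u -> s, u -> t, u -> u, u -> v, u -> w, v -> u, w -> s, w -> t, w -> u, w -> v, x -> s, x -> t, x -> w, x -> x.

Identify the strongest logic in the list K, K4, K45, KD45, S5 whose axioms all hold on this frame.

K

Transitive (axiom 4): no — s S u and u S t, but not s S t.
Euclidean (axiom 5): no — t S s and t S v, but not s S v.
Serial (axiom D): yes — every world has a successor (e.g. s S s).
Reflexive (axiom T): no — t is not related to itself.
So F validates K; K4 would additionally require S to be transitive. The strongest is K.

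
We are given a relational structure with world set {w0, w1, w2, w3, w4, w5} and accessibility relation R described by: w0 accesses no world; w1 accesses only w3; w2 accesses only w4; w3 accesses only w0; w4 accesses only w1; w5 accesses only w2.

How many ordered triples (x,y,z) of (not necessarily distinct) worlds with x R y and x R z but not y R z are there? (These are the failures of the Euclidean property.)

5

Enumerating: (w1,w3,w3), (w2,w4,w4), (w3,w0,w0), (w4,w1,w1), (w5,w2,w2).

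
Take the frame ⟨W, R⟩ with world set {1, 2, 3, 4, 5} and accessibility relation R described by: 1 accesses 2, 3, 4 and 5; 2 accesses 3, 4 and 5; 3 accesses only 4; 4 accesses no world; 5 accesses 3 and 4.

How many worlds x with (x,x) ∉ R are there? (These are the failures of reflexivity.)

Enumerating: 1, 2, 3, 4, 5.

5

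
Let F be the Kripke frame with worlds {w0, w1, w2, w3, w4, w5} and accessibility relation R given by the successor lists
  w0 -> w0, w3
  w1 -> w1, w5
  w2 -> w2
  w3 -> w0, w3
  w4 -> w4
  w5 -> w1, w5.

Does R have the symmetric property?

Yes

Symmetric: yes — every pair in R has its reverse in R.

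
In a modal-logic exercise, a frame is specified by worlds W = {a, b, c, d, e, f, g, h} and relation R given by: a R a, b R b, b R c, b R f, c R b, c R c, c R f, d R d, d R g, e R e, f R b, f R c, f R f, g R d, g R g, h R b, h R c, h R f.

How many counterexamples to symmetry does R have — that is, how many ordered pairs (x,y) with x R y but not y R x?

3

Enumerating: (h,b), (h,c), (h,f).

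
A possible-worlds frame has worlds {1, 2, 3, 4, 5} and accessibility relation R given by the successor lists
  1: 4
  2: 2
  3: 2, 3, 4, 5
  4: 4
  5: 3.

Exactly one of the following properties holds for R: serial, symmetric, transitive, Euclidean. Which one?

Serial: yes — every world has a successor (e.g. 1 R 4).
Symmetric: no — 1 R 4 but not 4 R 1.
Transitive: no — 5 R 3 and 3 R 2, but not 5 R 2.
Euclidean: no — 3 R 2 and 3 R 4, but not 2 R 4.
Only serial holds.

serial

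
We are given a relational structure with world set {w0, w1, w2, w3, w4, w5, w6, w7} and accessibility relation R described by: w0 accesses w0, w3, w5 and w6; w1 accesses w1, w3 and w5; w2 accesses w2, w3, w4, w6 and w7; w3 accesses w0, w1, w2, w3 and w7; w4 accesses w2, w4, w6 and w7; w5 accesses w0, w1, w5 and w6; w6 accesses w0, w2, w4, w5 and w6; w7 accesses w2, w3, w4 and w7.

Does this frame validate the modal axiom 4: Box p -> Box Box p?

Axiom 4 corresponds to the accessibility relation being transitive.
Transitive: no — w0 R w3 and w3 R w1, but not w0 R w1.

No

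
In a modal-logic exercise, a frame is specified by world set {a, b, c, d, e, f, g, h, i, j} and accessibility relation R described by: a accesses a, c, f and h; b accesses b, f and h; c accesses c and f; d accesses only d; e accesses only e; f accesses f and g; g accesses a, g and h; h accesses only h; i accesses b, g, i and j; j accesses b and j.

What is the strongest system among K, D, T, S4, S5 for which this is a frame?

T

Serial (axiom D): yes — every world has a successor (e.g. a R a).
Reflexive (axiom T): yes — every world is R-related to itself.
Transitive (axiom 4): no — a R f and f R g, but not a R g.
Euclidean (axiom 5): no — a R c and a R h, but not c R h.
So F validates K, D, T; S4 would additionally require R to be transitive. The strongest is T.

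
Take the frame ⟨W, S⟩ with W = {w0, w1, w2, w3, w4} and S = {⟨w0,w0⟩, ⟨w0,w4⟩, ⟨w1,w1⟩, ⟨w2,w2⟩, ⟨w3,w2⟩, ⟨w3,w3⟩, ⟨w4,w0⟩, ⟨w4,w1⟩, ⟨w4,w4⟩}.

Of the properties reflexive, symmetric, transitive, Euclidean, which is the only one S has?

Reflexive: yes — every world is S-related to itself.
Symmetric: no — w3 S w2 but not w2 S w3.
Transitive: no — w0 S w4 and w4 S w1, but not w0 S w1.
Euclidean: no — w4 S w0 and w4 S w1, but not w0 S w1.
Only reflexive holds.

reflexive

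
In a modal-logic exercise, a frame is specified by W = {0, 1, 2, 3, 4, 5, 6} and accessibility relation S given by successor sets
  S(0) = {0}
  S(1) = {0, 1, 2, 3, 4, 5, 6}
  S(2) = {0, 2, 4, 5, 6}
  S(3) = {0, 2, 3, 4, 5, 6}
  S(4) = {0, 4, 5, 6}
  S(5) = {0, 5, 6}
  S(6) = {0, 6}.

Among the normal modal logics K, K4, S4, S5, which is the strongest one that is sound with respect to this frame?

S4

Transitive (axiom 4): yes — every two-step S-path is closed by a direct edge.
Reflexive (axiom T): yes — every world is S-related to itself.
Euclidean (axiom 5): no — 1 S 0 and 1 S 2, but not 0 S 2.
So F validates K, K4, S4; S5 would additionally require S to be Euclidean. The strongest is S4.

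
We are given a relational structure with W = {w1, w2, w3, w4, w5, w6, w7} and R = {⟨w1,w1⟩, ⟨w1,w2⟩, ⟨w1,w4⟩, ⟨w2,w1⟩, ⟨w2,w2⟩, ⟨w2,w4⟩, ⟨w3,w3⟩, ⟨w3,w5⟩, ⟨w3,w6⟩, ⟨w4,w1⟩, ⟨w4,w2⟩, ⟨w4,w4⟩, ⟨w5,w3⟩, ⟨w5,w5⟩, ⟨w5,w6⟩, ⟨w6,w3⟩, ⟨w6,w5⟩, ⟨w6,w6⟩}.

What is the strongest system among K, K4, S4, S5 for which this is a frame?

Transitive (axiom 4): yes — every two-step R-path is closed by a direct edge.
Reflexive (axiom T): no — w7 is not related to itself.
Euclidean (axiom 5): yes — any two successors of a common world are R-related.
So F validates K, K4; S4 would additionally require R to be reflexive. The strongest is K4.

K4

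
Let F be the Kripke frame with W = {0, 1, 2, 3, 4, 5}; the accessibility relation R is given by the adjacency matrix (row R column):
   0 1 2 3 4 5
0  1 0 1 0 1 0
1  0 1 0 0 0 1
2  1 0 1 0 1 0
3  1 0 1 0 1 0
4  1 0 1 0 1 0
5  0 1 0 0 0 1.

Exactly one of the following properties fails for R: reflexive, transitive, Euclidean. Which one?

reflexive

Reflexive: no — 3 is not related to itself.
Transitive: yes — every two-step R-path is closed by a direct edge.
Euclidean: yes — any two successors of a common world are R-related.
Only reflexive fails.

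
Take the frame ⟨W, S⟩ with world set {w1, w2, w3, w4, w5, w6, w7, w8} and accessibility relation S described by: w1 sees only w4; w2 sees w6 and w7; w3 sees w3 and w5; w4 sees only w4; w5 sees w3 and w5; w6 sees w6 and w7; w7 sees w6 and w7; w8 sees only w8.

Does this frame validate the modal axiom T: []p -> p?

By correspondence theory, T is valid on a frame iff S is reflexive.
Reflexive: no — w1 is not related to itself.

No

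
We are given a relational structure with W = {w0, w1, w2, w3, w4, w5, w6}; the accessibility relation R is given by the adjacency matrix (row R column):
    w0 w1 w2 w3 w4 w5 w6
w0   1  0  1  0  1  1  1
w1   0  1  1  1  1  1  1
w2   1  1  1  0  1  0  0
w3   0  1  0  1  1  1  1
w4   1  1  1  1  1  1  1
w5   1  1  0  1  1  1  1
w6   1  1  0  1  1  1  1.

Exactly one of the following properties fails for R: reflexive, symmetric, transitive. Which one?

Reflexive: yes — every world is R-related to itself.
Symmetric: yes — every pair in R has its reverse in R.
Transitive: no — w0 R w2 and w2 R w1, but not w0 R w1.
Only transitive fails.

transitive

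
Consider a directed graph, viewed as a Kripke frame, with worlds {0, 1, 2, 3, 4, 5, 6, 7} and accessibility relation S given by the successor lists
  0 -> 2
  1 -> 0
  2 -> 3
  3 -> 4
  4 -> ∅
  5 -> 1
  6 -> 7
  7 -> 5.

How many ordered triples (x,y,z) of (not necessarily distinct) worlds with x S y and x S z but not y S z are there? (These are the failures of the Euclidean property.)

Enumerating: (0,2,2), (1,0,0), (2,3,3), (3,4,4), (5,1,1), (6,7,7), (7,5,5).

7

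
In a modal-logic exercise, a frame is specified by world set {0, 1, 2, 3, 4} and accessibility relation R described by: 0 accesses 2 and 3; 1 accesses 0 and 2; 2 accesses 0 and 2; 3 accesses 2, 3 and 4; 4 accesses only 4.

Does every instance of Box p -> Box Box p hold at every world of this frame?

By correspondence theory, 4 is valid on a frame iff R is transitive.
Transitive: no — 0 R 3 and 3 R 4, but not 0 R 4.

No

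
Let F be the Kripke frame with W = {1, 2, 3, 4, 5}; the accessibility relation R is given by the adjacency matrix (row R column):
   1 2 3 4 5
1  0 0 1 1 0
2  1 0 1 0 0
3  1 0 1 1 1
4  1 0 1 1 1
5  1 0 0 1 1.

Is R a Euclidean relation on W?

Euclidean: no — 3 R 1 and 3 R 5, but not 1 R 5.

No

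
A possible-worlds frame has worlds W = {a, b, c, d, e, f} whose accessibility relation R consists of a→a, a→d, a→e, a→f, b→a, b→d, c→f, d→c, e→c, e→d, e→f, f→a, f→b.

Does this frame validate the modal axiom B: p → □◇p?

The schema B characterises exactly the symmetric frames.
Symmetric: no — a R d but not d R a.

No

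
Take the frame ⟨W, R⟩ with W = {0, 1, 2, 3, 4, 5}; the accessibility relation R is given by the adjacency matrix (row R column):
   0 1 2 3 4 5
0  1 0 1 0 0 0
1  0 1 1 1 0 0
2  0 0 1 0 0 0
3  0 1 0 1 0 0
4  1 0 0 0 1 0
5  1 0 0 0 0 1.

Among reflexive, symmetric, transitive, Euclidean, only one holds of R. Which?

reflexive

Reflexive: yes — every world is R-related to itself.
Symmetric: no — 0 R 2 but not 2 R 0.
Transitive: no — 3 R 1 and 1 R 2, but not 3 R 2.
Euclidean: no — 1 R 2 and 1 R 3, but not 2 R 3.
Only reflexive holds.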